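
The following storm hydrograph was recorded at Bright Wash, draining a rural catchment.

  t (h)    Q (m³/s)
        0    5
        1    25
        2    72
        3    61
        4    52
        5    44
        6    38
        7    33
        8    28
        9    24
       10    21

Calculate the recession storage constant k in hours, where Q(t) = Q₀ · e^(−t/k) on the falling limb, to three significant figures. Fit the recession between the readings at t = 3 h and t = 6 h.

On the falling limb, Q drops from 61 to 38 m³/s between t = 3 h and t = 6 h (Δt = 3 h).
k = −Δt / ln(Q₂/Q₁) = −3 / ln(38/61) = 6.34 h.

k ≈ 6.34 h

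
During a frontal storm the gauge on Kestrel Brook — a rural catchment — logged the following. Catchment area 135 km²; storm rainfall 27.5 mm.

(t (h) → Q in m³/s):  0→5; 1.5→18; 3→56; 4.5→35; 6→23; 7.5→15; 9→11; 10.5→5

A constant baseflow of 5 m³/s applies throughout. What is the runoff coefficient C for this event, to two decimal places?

ΣQ_DR = 128.0 m³/s; V = ΣQ_DR·Δt = 6.912 × 10^5 m³.
Runoff depth d = V / A = 5.120 mm.
C = d / P = 5.120 / 27.5 = 0.19.

C ≈ 0.19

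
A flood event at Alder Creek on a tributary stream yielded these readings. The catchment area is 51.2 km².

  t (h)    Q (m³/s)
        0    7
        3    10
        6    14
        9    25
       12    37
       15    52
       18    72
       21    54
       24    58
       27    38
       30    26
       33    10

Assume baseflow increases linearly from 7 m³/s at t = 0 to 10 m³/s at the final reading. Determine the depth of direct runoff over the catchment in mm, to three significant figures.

d ≈ 63.5 mm

Direct runoff: 0.00, 2.73, 6.45, 17.18, 28.91, 43.64, 63.36, 45.09, 48.82, 28.55, 16.27, 0.00 m³/s; ΣQ_DR = 301.0 m³/s.
V = ΣQ_DR · Δt = 301.0 × 10800 s = 3.251 × 10^6 m³.
Over A = 51.2 km², depth = V / A = 63.5 mm.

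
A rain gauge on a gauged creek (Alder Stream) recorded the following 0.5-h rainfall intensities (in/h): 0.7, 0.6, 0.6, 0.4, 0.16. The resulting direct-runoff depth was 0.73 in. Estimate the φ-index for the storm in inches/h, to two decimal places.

φ ≈ 0.21 in/h

Only the 4 blocks with intensity above φ contribute runoff: 0.7, 0.6, 0.6, 0.4 in/h.
Σ(I−φ)·Δt = d  ⇒  (0.7+0.6+0.6+0.4 − 4φ)·0.5 = 0.73
φ = (2.300 − 0.73/0.5) / 4 = 0.21 in/h.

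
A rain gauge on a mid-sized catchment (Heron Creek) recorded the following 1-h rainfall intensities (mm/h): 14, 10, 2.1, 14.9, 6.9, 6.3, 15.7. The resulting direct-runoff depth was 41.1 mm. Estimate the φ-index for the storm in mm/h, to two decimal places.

φ ≈ 4.45 mm/h

Only the 6 blocks with intensity above φ contribute runoff: 14, 10, 14.9, 6.9, 6.3, 15.7 mm/h.
Σ(I−φ)·Δt = d  ⇒  (14+10+14.9+6.9+6.3+15.7 − 6φ)·1 = 41.1
φ = (67.80 − 41.1/1) / 6 = 4.45 mm/h.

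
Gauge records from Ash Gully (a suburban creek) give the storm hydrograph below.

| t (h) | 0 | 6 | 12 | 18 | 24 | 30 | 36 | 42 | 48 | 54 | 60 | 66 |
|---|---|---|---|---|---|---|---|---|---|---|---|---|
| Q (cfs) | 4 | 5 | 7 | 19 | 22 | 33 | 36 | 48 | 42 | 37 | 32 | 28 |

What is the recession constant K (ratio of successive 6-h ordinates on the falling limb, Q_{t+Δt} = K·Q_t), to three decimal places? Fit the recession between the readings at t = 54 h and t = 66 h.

K ≈ 0.870

Using the recession-limb readings at t = 54 h and t = 66 h: Q falls from 37 to 28 cfs over 2 intervals.
K = (Q₂/Q₁)^(1/2) = (28/37)^(1/2) = 0.870.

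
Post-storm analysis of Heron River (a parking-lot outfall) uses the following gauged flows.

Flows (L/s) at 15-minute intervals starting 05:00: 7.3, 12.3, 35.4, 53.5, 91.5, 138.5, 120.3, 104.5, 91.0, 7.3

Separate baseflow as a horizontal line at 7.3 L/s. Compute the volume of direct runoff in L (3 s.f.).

V ≈ 5.30 × 10^5 L

Direct-runoff ordinates (Q − Q_b): 0.0, 5.0, 28.1, 46.2, 84.2, 131.2, 113.0, 97.2, 83.7, 0.0 L/s.
ΣQ_DR = 588.6 L/s.
With Δt = 0.25 h = 900 s, V = ΣQ_DR · Δt = 588.6 × 900 = 5.30 × 10^5 L.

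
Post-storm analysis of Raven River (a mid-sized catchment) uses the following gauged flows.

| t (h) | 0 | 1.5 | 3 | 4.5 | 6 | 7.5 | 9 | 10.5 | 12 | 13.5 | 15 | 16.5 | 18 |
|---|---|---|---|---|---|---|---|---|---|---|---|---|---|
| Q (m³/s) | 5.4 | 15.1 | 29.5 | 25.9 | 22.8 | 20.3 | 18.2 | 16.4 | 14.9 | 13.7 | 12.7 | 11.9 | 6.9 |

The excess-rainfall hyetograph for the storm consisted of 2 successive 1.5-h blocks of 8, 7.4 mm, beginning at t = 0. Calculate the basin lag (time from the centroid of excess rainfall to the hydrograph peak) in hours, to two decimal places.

Centroid of excess rainfall: t_c = Σ P_i·t̄_i / ΣP_i = 1.4708 h (block centres at 0.75, 2.25 h).
Hydrograph peak occurs at t = 3 h, so basin lag t_L = 3 − 1.4708 = 1.53 h.

t_L ≈ 1.53 h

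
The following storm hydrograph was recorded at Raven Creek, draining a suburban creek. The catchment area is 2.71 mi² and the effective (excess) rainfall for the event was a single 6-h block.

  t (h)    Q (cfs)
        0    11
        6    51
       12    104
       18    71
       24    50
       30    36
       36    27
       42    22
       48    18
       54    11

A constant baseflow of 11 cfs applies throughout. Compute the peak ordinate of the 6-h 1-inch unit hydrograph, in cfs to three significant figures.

Direct runoff: 0.0, 40.0, 93.0, 60.0, 39.0, 25.0, 16.0, 11.0, 7.0, 0.0 cfs; ΣQ_DR = 291.0 cfs, peak = 93.0 cfs.
Runoff depth d = ΣQ_DR·Δt / A = 291.0 × 21600 / (2.71 mi²) = 0.9984 in.
The 1-inch UH is the DRH scaled by (1 in)/d, so U_p = 93.0 × 1/0.9984 = 93.2 cfs.

U_p ≈ 93.2 cfs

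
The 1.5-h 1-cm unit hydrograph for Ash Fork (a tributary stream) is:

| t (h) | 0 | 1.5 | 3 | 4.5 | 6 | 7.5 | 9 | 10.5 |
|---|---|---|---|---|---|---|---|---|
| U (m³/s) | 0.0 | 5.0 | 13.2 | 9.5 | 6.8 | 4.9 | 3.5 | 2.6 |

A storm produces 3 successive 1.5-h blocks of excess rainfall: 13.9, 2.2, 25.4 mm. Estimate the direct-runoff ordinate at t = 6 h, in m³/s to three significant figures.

By discrete convolution, Q_j = Σ (P_i / 10 mm) · U_{j−i}.
At t = 6 h (j=4): Q = (13.9/10)·6.8 + (2.2/10)·9.5 + (25.4/10)·13.2 = 45.1 m³/s.

Q ≈ 45.1 m³/s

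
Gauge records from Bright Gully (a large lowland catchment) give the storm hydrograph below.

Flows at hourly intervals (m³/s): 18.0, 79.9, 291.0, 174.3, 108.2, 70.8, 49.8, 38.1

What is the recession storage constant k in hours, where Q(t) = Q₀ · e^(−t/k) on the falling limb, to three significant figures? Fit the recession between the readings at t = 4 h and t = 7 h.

k ≈ 2.87 h

On the falling limb, Q drops from 108.2 to 38.1 m³/s between t = 4 h and t = 7 h (Δt = 3 h).
k = −Δt / ln(Q₂/Q₁) = −3 / ln(38.1/108.2) = 2.87 h.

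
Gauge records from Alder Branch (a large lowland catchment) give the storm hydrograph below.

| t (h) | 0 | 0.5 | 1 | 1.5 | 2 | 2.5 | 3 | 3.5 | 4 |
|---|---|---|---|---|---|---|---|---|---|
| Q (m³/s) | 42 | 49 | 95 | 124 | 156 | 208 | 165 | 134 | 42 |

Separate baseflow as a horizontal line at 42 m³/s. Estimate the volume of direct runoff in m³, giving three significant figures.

Direct-runoff ordinates (Q − Q_b): 0.0, 7.0, 53.0, 82.0, 114.0, 166.0, 123.0, 92.0, 0.0 m³/s.
ΣQ_DR = 637.0 m³/s.
With Δt = 0.5 h = 1800 s, V = ΣQ_DR · Δt = 637.0 × 1800 = 1.15 × 10^6 m³.

V ≈ 1.15 × 10^6 m³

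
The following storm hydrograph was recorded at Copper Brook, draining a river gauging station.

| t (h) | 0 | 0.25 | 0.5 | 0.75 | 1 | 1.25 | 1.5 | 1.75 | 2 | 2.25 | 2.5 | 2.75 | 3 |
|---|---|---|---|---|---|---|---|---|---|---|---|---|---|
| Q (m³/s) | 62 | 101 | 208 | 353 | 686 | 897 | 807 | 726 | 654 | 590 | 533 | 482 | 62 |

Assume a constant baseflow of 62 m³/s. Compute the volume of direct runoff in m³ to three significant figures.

Direct-runoff ordinates (Q − Q_b): 0.0, 39.0, 146.0, 291.0, 624.0, 835.0, 745.0, 664.0, 592.0, 528.0, 471.0, 420.0, 0.0 m³/s.
ΣQ_DR = 5355 m³/s.
With Δt = 0.25 h = 900 s, V = ΣQ_DR · Δt = 5355 × 900 = 4.82 × 10^6 m³.

V ≈ 4.82 × 10^6 m³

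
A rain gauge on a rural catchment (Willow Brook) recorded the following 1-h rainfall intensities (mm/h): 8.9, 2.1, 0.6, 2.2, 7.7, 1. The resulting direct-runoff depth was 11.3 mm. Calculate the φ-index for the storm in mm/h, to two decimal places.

φ ≈ 2.65 mm/h

Only the 2 blocks with intensity above φ contribute runoff: 8.9, 7.7 mm/h.
Σ(I−φ)·Δt = d  ⇒  (8.9+7.7 − 2φ)·1 = 11.3
φ = (16.60 − 11.3/1) / 2 = 2.65 mm/h.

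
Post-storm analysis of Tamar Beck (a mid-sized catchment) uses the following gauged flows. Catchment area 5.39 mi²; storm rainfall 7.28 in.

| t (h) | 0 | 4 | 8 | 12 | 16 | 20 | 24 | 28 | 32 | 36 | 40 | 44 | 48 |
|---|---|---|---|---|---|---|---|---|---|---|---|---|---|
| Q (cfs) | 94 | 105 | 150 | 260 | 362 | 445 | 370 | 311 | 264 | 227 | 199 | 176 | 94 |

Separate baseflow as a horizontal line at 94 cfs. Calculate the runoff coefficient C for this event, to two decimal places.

C ≈ 0.29

ΣQ_DR = 1835 cfs; V = ΣQ_DR·Δt = 2.642 × 10^7 ft³.
Runoff depth d = V / A = 2.110 in.
C = d / P = 2.110 / 7.28 = 0.29.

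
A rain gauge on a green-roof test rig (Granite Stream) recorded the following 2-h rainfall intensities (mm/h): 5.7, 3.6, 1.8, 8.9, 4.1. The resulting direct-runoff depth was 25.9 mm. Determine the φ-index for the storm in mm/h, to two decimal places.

φ ≈ 2.34 mm/h

Only the 4 blocks with intensity above φ contribute runoff: 5.7, 3.6, 8.9, 4.1 mm/h.
Σ(I−φ)·Δt = d  ⇒  (5.7+3.6+8.9+4.1 − 4φ)·2 = 25.9
φ = (22.30 − 25.9/2) / 4 = 2.34 mm/h.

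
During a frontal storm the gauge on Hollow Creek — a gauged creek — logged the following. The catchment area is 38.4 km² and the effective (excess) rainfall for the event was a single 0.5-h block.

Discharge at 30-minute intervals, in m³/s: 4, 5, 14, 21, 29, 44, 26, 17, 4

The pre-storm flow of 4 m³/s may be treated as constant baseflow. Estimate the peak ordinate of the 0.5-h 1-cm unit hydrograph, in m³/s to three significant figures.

U_p ≈ 66.7 m³/s

Direct runoff: 0.0, 1.0, 10.0, 17.0, 25.0, 40.0, 22.0, 13.0, 0.0 m³/s; ΣQ_DR = 128.0 m³/s, peak = 40.0 m³/s.
Runoff depth d = ΣQ_DR·Δt / A = 128.0 × 1800 / (38.4 km²) = 6.000 mm.
The 1-cm UH is the DRH scaled by (10 mm)/d, so U_p = 40.0 × 10/6.000 = 66.7 m³/s.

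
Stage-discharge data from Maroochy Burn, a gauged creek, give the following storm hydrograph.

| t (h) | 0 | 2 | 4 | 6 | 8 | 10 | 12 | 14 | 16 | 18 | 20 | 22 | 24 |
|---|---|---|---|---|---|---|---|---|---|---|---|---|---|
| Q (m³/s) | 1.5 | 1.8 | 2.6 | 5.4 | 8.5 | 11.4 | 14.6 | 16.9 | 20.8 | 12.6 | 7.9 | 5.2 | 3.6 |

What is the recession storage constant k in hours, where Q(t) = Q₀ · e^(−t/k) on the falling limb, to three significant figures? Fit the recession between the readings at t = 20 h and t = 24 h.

On the falling limb, Q drops from 7.9 to 3.6 m³/s between t = 20 h and t = 24 h (Δt = 4 h).
k = −Δt / ln(Q₂/Q₁) = −4 / ln(3.6/7.9) = 5.09 h.

k ≈ 5.09 h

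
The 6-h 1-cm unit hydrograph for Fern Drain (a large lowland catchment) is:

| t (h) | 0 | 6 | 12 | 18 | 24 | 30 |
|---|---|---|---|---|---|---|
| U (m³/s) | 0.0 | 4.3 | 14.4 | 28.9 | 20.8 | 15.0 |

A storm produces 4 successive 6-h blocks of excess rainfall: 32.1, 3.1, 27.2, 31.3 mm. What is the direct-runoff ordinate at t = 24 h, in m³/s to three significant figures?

Q ≈ 128 m³/s

By discrete convolution, Q_j = Σ (P_i / 10 mm) · U_{j−i}.
At t = 24 h (j=4): Q = (32.1/10)·20.8 + (3.1/10)·28.9 + (27.2/10)·14.4 + (31.3/10)·4.3 = 128 m³/s.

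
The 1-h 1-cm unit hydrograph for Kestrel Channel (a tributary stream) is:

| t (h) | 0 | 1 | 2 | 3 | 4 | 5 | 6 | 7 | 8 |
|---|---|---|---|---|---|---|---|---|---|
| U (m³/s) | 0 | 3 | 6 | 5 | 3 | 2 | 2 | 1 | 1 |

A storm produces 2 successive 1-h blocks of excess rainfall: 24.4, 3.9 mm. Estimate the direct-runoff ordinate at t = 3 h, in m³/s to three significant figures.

By discrete convolution, Q_j = Σ (P_i / 10 mm) · U_{j−i}.
At t = 3 h (j=3): Q = (24.4/10)·5 + (3.9/10)·6 = 14.5 m³/s.

Q ≈ 14.5 m³/s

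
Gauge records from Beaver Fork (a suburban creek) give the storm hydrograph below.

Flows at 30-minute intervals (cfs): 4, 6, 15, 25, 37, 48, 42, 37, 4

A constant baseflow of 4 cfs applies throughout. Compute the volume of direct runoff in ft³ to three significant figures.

V ≈ 3.28 × 10^5 ft³

Direct-runoff ordinates (Q − Q_b): 0.0, 2.0, 11.0, 21.0, 33.0, 44.0, 38.0, 33.0, 0.0 cfs.
ΣQ_DR = 182.0 cfs.
With Δt = 0.5 h = 1800 s, V = ΣQ_DR · Δt = 182.0 × 1800 = 3.28 × 10^5 ft³.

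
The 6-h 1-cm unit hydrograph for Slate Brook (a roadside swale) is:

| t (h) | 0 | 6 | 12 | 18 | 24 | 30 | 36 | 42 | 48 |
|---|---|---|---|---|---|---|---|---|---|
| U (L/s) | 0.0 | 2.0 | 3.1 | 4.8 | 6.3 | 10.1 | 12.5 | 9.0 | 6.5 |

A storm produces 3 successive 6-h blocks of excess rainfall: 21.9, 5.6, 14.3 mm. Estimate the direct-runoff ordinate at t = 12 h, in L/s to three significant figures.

Q ≈ 7.91 L/s

By discrete convolution, Q_j = Σ (P_i / 10 mm) · U_{j−i}.
At t = 12 h (j=2): Q = (21.9/10)·3.1 + (5.6/10)·2.0 + (14.3/10)·0.0 = 7.91 L/s.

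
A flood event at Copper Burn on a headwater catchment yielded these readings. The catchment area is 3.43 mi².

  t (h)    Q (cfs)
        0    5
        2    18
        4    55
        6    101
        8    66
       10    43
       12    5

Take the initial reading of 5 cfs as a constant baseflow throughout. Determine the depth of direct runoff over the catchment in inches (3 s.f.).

Direct runoff: 0.0, 13.0, 50.0, 96.0, 61.0, 38.0, 0.0 cfs; ΣQ_DR = 258.0 cfs.
V = ΣQ_DR · Δt = 258.0 × 7200 s = 1.858 × 10^6 ft³.
Over A = 3.43 mi², depth = V / A = 0.233 in.

d ≈ 0.233 in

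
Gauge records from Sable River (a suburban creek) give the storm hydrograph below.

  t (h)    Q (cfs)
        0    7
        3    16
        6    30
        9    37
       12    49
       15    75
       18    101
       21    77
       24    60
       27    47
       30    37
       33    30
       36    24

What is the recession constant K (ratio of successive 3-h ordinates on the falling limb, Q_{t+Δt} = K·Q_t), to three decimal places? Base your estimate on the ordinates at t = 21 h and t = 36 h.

K ≈ 0.792

Using the recession-limb readings at t = 21 h and t = 36 h: Q falls from 77 to 24 cfs over 5 intervals.
K = (Q₂/Q₁)^(1/5) = (24/77)^(1/5) = 0.792.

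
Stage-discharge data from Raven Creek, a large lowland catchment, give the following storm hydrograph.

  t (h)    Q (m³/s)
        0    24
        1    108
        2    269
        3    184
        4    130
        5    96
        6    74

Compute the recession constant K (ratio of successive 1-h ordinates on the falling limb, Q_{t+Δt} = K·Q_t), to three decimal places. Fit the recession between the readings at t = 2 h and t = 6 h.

K ≈ 0.724

Using the recession-limb readings at t = 2 h and t = 6 h: Q falls from 269 to 74 m³/s over 4 intervals.
K = (Q₂/Q₁)^(1/4) = (74/269)^(1/4) = 0.724.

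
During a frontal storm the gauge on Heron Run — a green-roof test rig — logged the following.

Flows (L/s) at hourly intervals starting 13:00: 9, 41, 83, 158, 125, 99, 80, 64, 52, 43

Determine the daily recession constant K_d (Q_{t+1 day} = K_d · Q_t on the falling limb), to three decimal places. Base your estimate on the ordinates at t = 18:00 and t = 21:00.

Between t = 18:00 and t = 21:00 the flow falls from 99 to 52 L/s over 3×1 h = 3 h.
Per-interval ratio K = (52/99)^(1/3) = 0.8068; K_d = K^(24/1) = 0.006.

K_d ≈ 0.006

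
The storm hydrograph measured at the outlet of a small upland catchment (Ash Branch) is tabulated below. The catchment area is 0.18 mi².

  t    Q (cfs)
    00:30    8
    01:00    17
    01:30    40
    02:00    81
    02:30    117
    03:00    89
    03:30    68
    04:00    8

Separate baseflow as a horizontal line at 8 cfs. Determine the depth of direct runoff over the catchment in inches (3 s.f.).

d ≈ 1.57 in

Direct runoff: 0.0, 9.0, 32.0, 73.0, 109.0, 81.0, 60.0, 0.0 cfs; ΣQ_DR = 364.0 cfs.
V = ΣQ_DR · Δt = 364.0 × 1800 s = 6.552 × 10^5 ft³.
Over A = 0.18 mi², depth = V / A = 1.57 in.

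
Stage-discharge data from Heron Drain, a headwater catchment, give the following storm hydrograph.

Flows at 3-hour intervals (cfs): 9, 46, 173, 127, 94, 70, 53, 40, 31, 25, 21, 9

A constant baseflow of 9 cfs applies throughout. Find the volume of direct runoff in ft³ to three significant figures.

Direct-runoff ordinates (Q − Q_b): 0.0, 37.0, 164.0, 118.0, 85.0, 61.0, 44.0, 31.0, 22.0, 16.0, 12.0, 0.0 cfs.
ΣQ_DR = 590.0 cfs.
With Δt = 3 h = 10800 s, V = ΣQ_DR · Δt = 590.0 × 10800 = 6.37 × 10^6 ft³.

V ≈ 6.37 × 10^6 ft³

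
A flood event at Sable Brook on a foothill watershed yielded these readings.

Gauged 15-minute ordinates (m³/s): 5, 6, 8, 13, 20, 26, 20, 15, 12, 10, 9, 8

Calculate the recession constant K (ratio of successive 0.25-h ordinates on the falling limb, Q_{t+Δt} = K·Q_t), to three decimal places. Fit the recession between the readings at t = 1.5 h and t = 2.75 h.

Using the recession-limb readings at t = 1.5 h and t = 2.75 h: Q falls from 20 to 8 m³/s over 5 intervals.
K = (Q₂/Q₁)^(1/5) = (8/20)^(1/5) = 0.833.

K ≈ 0.833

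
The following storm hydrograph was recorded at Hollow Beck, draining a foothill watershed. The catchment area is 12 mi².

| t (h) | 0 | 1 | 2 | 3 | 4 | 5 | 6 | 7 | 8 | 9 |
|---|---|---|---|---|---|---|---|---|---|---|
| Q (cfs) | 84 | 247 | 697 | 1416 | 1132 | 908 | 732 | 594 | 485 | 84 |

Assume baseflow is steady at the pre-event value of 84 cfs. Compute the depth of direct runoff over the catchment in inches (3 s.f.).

d ≈ 0.715 in

Direct runoff: 0.0, 163.0, 613.0, 1332.0, 1048.0, 824.0, 648.0, 510.0, 401.0, 0.0 cfs; ΣQ_DR = 5539 cfs.
V = ΣQ_DR · Δt = 5539 × 3600 s = 1.994 × 10^7 ft³.
Over A = 12 mi², depth = V / A = 0.715 in.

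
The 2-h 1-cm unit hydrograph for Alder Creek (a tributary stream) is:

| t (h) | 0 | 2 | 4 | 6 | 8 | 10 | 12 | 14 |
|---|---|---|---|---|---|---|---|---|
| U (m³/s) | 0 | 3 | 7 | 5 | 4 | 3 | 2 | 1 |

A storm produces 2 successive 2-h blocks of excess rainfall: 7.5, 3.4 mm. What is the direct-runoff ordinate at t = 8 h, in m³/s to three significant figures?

Q ≈ 4.70 m³/s

By discrete convolution, Q_j = Σ (P_i / 10 mm) · U_{j−i}.
At t = 8 h (j=4): Q = (7.5/10)·4 + (3.4/10)·5 = 4.70 m³/s.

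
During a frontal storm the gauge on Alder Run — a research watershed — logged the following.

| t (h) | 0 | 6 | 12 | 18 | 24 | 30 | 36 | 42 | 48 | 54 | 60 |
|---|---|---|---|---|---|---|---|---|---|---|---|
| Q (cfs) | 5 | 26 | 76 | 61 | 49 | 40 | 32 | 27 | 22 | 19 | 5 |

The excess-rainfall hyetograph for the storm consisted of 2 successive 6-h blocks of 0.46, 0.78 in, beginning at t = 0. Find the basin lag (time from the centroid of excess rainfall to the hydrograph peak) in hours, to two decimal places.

t_L ≈ 5.23 h

Centroid of excess rainfall: t_c = Σ P_i·t̄_i / ΣP_i = 6.7742 h (block centres at 3, 9 h).
Hydrograph peak occurs at t = 12 h, so basin lag t_L = 12 − 6.7742 = 5.23 h.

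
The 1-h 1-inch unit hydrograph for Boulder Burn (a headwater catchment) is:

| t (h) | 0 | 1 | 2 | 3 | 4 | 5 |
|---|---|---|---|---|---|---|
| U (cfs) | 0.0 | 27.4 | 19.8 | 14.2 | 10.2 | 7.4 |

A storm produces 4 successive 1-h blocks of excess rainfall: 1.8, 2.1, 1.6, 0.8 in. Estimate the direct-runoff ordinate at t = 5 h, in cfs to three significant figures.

Q ≈ 73.3 cfs

By discrete convolution, Q_j = Σ (P_i / 1 in) · U_{j−i}.
At t = 5 h (j=5): Q = (1.8/1)·7.4 + (2.1/1)·10.2 + (1.6/1)·14.2 + (0.8/1)·19.8 = 73.3 cfs.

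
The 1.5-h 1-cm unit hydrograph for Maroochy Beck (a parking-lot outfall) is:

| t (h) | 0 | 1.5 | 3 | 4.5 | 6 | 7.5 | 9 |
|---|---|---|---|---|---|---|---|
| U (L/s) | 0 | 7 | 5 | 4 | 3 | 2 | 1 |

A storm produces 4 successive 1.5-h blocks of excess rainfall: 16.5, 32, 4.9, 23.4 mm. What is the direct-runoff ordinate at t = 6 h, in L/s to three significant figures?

By discrete convolution, Q_j = Σ (P_i / 10 mm) · U_{j−i}.
At t = 6 h (j=4): Q = (16.5/10)·3 + (32/10)·4 + (4.9/10)·5 + (23.4/10)·7 = 36.6 L/s.

Q ≈ 36.6 L/s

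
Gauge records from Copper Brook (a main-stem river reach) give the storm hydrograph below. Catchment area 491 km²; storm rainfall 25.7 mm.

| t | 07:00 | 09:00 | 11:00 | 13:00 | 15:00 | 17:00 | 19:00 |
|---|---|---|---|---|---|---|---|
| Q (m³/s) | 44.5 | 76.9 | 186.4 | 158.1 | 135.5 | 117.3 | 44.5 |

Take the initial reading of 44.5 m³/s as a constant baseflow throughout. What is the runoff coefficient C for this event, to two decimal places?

C ≈ 0.26

ΣQ_DR = 451.7 m³/s; V = ΣQ_DR·Δt = 3.252 × 10^6 m³.
Runoff depth d = V / A = 6.624 mm.
C = d / P = 6.624 / 25.7 = 0.26.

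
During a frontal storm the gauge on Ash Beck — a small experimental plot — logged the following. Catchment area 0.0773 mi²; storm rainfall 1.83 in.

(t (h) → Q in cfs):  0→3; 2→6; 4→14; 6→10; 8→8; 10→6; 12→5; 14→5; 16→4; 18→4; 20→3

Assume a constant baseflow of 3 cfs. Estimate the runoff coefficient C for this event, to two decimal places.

ΣQ_DR = 35.00 cfs; V = ΣQ_DR·Δt = 2.520 × 10^5 ft³.
Runoff depth d = V / A = 1.403 in.
C = d / P = 1.403 / 1.83 = 0.77.

C ≈ 0.77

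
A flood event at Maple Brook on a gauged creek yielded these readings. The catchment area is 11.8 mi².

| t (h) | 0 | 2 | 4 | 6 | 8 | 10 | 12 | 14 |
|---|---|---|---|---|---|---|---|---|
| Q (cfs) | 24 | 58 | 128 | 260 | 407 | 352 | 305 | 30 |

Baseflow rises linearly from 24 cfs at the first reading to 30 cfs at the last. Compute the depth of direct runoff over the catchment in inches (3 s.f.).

d ≈ 0.354 in

Direct runoff: 0.00, 33.14, 102.29, 233.43, 379.57, 323.71, 275.86, 0.00 cfs; ΣQ_DR = 1348 cfs.
V = ΣQ_DR · Δt = 1348 × 7200 s = 9.706 × 10^6 ft³.
Over A = 11.8 mi², depth = V / A = 0.354 in.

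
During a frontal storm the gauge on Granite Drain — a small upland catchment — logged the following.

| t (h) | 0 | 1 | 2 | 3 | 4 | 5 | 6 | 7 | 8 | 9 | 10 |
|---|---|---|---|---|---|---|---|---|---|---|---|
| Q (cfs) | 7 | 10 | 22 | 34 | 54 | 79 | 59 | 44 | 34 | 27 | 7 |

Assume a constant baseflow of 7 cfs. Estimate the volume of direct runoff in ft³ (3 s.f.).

Direct-runoff ordinates (Q − Q_b): 0.0, 3.0, 15.0, 27.0, 47.0, 72.0, 52.0, 37.0, 27.0, 20.0, 0.0 cfs.
ΣQ_DR = 300.0 cfs.
With Δt = 1 h = 3600 s, V = ΣQ_DR · Δt = 300.0 × 3600 = 1.08 × 10^6 ft³.

V ≈ 1.08 × 10^6 ft³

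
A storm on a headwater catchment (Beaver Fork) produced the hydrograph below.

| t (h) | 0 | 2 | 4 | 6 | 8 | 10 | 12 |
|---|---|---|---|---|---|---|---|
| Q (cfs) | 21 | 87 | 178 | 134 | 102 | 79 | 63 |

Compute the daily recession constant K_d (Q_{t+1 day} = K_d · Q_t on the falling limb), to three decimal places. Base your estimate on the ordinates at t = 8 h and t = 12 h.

K_d ≈ 0.056

Between t = 8 h and t = 12 h the flow falls from 102 to 63 cfs over 2×2 h = 4 h.
Per-interval ratio K = (63/102)^(1/2) = 0.7859; K_d = K^(24/2) = 0.056.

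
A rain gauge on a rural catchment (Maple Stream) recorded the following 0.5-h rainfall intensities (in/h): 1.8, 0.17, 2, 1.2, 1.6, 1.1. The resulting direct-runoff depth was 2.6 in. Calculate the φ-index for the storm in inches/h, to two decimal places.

φ ≈ 0.50 in/h

Only the 5 blocks with intensity above φ contribute runoff: 1.8, 2, 1.2, 1.6, 1.1 in/h.
Σ(I−φ)·Δt = d  ⇒  (1.8+2+1.2+1.6+1.1 − 5φ)·0.5 = 2.6
φ = (7.700 − 2.6/0.5) / 5 = 0.50 in/h.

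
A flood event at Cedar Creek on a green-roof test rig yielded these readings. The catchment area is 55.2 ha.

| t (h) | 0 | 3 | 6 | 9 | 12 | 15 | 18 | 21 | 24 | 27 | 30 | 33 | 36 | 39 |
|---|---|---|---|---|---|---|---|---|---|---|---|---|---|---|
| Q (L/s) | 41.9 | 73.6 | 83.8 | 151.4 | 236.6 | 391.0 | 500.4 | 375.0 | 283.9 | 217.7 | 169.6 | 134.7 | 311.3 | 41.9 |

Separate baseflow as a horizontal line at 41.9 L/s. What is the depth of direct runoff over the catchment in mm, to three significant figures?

Direct runoff: 0.0, 31.7, 41.9, 109.5, 194.7, 349.1, 458.5, 333.1, 242.0, 175.8, 127.7, 92.8, 269.4, 0.0 L/s; ΣQ_DR = 2426 L/s.
V = ΣQ_DR · Δt = 2426 × 10800 s = 2.620 × 10^7 L.
Over A = 55.2 ha, depth = V / A = 47.5 mm.

d ≈ 47.5 mm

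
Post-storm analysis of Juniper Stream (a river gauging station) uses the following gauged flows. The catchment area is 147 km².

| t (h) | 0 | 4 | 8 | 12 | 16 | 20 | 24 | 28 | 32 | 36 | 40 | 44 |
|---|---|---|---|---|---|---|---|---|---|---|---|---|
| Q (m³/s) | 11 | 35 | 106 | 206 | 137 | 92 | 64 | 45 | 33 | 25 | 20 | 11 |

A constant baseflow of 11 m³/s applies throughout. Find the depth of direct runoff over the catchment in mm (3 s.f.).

Direct runoff: 0.0, 24.0, 95.0, 195.0, 126.0, 81.0, 53.0, 34.0, 22.0, 14.0, 9.0, 0.0 m³/s; ΣQ_DR = 653.0 m³/s.
V = ΣQ_DR · Δt = 653.0 × 14400 s = 9.403 × 10^6 m³.
Over A = 147 km², depth = V / A = 64.0 mm.

d ≈ 64.0 mm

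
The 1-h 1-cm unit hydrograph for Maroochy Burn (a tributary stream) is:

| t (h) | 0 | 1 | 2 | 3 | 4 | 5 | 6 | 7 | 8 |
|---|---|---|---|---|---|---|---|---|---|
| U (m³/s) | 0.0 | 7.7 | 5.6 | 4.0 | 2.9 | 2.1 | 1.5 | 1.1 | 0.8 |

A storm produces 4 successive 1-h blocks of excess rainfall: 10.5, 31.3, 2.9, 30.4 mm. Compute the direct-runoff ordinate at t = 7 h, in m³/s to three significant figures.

Q ≈ 15.3 m³/s

By discrete convolution, Q_j = Σ (P_i / 10 mm) · U_{j−i}.
At t = 7 h (j=7): Q = (10.5/10)·1.1 + (31.3/10)·1.5 + (2.9/10)·2.1 + (30.4/10)·2.9 = 15.3 m³/s.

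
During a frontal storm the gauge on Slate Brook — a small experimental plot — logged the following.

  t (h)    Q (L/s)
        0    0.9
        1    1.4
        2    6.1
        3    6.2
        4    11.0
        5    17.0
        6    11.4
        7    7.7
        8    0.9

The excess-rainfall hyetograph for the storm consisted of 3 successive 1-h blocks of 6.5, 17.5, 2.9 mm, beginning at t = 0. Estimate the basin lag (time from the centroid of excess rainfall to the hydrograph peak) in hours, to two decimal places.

Centroid of excess rainfall: t_c = Σ P_i·t̄_i / ΣP_i = 1.3662 h (block centres at 0.5, 1.5, 2.5 h).
Hydrograph peak occurs at t = 5 h, so basin lag t_L = 5 − 1.3662 = 3.63 h.

t_L ≈ 3.63 h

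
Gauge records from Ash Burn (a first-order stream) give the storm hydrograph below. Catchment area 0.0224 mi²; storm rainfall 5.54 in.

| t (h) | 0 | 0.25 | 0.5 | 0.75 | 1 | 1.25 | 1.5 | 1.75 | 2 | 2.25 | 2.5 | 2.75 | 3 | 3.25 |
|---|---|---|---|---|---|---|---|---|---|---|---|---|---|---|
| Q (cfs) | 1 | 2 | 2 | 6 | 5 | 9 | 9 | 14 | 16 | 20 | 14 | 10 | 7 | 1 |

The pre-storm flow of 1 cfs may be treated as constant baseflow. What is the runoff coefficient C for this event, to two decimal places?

C ≈ 0.32

ΣQ_DR = 102.0 cfs; V = ΣQ_DR·Δt = 91800 ft³.
Runoff depth d = V / A = 1.764 in.
C = d / P = 1.764 / 5.54 = 0.32.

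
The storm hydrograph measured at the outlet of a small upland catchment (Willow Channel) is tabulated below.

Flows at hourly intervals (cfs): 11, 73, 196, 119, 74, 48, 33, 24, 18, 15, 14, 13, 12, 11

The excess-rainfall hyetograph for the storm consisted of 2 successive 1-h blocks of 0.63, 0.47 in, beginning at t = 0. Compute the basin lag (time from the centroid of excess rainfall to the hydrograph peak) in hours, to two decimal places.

t_L ≈ 1.07 h

Centroid of excess rainfall: t_c = Σ P_i·t̄_i / ΣP_i = 0.9273 h (block centres at 0.5, 1.5 h).
Hydrograph peak occurs at t = 2 h, so basin lag t_L = 2 − 0.9273 = 1.07 h.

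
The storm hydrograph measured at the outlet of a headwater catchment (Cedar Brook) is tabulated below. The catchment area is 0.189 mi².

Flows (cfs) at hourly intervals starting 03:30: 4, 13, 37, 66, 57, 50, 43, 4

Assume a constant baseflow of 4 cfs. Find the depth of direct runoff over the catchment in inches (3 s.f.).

d ≈ 1.98 in

Direct runoff: 0.0, 9.0, 33.0, 62.0, 53.0, 46.0, 39.0, 0.0 cfs; ΣQ_DR = 242.0 cfs.
V = ΣQ_DR · Δt = 242.0 × 3600 s = 8.712 × 10^5 ft³.
Over A = 0.189 mi², depth = V / A = 1.98 in.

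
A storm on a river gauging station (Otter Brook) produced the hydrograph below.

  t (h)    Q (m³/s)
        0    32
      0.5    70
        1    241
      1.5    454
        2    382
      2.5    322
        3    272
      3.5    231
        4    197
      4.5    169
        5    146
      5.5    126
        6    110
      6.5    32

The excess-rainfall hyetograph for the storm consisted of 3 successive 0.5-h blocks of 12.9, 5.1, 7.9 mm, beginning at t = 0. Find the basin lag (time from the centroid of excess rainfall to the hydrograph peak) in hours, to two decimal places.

Centroid of excess rainfall: t_c = Σ P_i·t̄_i / ΣP_i = 0.6535 h (block centres at 0.25, 0.75, 1.25 h).
Hydrograph peak occurs at t = 1.5 h, so basin lag t_L = 1.5 − 0.6535 = 0.85 h.

t_L ≈ 0.85 h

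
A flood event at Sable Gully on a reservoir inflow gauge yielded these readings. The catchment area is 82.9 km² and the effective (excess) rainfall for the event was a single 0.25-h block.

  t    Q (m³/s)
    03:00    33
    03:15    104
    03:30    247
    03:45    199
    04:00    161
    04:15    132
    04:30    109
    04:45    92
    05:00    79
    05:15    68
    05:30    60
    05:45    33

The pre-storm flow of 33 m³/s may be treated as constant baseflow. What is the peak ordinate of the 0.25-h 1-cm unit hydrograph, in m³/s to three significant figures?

U_p ≈ 214 m³/s

Direct runoff: 0.0, 71.0, 214.0, 166.0, 128.0, 99.0, 76.0, 59.0, 46.0, 35.0, 27.0, 0.0 m³/s; ΣQ_DR = 921.0 m³/s, peak = 214.0 m³/s.
Runoff depth d = ΣQ_DR·Δt / A = 921.0 × 900 / (82.9 km²) = 9.999 mm.
The 1-cm UH is the DRH scaled by (10 mm)/d, so U_p = 214.0 × 10/9.999 = 214 m³/s.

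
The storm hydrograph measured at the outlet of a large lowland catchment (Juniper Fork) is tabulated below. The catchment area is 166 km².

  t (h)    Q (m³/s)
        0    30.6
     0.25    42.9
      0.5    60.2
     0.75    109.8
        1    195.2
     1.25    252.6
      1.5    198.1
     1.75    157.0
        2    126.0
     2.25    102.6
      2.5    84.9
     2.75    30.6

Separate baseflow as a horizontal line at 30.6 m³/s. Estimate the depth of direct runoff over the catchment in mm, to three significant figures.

Direct runoff: 0.0, 12.3, 29.6, 79.2, 164.6, 222.0, 167.5, 126.4, 95.4, 72.0, 54.3, 0.0 m³/s; ΣQ_DR = 1023 m³/s.
V = ΣQ_DR · Δt = 1023 × 900 s = 9.210 × 10^5 m³.
Over A = 166 km², depth = V / A = 5.55 mm.

d ≈ 5.55 mm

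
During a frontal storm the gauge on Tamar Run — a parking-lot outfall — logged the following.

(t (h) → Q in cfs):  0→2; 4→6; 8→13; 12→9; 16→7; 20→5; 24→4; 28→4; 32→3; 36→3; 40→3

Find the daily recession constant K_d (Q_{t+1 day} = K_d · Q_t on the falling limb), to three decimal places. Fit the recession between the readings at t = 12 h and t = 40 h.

K_d ≈ 0.390

Between t = 12 h and t = 40 h the flow falls from 9 to 3 cfs over 7×4 h = 28 h.
Per-interval ratio K = (3/9)^(1/7) = 0.8548; K_d = K^(24/4) = 0.390.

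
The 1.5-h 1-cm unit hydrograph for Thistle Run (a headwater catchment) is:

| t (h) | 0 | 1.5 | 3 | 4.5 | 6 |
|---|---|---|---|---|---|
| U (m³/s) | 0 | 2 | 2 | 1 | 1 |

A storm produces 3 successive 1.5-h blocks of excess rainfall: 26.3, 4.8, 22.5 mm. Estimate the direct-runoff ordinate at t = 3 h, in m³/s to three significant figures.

Q ≈ 6.22 m³/s

By discrete convolution, Q_j = Σ (P_i / 10 mm) · U_{j−i}.
At t = 3 h (j=2): Q = (26.3/10)·2 + (4.8/10)·2 + (22.5/10)·0 = 6.22 m³/s.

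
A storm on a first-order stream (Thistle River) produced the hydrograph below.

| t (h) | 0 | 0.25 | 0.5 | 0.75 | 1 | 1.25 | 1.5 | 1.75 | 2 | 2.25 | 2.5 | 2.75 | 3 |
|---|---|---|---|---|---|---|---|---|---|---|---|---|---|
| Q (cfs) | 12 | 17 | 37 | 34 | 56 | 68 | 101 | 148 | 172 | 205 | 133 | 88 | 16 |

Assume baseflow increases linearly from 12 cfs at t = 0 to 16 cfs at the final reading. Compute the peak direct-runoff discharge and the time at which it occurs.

Q_p = 190.00 cfs at t = 2.25 h

Subtracting baseflow gives direct-runoff ordinates: 0.00, 4.67, 24.33, 21.00, 42.67, 54.33, 87.00, 133.67, 157.33, 190.00, 117.67, 72.33, 0.00 cfs.
The maximum is 190.00 cfs, occurring at the reading for t = 2.25 h.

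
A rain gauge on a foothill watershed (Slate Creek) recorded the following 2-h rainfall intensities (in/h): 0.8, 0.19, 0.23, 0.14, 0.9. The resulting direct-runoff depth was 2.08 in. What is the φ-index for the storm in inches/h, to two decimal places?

φ ≈ 0.33 in/h

Only the 2 blocks with intensity above φ contribute runoff: 0.8, 0.9 in/h.
Σ(I−φ)·Δt = d  ⇒  (0.8+0.9 − 2φ)·2 = 2.08
φ = (1.700 − 2.08/2) / 2 = 0.33 in/h.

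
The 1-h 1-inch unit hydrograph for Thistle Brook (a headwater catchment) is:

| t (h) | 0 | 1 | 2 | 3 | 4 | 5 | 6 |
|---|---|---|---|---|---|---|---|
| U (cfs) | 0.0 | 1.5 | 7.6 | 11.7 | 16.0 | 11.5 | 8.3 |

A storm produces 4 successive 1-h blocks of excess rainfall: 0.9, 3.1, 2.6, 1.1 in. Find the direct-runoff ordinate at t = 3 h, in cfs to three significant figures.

By discrete convolution, Q_j = Σ (P_i / 1 in) · U_{j−i}.
At t = 3 h (j=3): Q = (0.9/1)·11.7 + (3.1/1)·7.6 + (2.6/1)·1.5 + (1.1/1)·0.0 = 38.0 cfs.

Q ≈ 38.0 cfs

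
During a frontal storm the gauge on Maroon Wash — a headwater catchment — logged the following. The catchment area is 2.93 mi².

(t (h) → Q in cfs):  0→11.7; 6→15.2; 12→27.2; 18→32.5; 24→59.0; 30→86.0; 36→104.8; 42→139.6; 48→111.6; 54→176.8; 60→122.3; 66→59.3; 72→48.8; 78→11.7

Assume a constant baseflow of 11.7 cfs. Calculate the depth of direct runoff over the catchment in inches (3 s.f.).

d ≈ 2.67 in

Direct runoff: 0.0, 3.5, 15.5, 20.8, 47.3, 74.3, 93.1, 127.9, 99.9, 165.1, 110.6, 47.6, 37.1, 0.0 cfs; ΣQ_DR = 842.7 cfs.
V = ΣQ_DR · Δt = 842.7 × 21600 s = 1.820 × 10^7 ft³.
Over A = 2.93 mi², depth = V / A = 2.67 in.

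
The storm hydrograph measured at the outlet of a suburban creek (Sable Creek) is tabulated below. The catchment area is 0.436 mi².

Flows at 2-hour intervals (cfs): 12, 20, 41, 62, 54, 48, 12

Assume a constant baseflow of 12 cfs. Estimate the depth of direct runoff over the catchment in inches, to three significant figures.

d ≈ 1.17 in

Direct runoff: 0.0, 8.0, 29.0, 50.0, 42.0, 36.0, 0.0 cfs; ΣQ_DR = 165.0 cfs.
V = ΣQ_DR · Δt = 165.0 × 7200 s = 1.188 × 10^6 ft³.
Over A = 0.436 mi², depth = V / A = 1.17 in.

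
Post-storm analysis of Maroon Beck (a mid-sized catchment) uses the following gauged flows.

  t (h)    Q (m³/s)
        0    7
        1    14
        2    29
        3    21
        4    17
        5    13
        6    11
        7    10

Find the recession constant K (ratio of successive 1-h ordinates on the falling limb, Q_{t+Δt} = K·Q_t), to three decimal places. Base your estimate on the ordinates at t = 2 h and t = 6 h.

K ≈ 0.785

Using the recession-limb readings at t = 2 h and t = 6 h: Q falls from 29 to 11 m³/s over 4 intervals.
K = (Q₂/Q₁)^(1/4) = (11/29)^(1/4) = 0.785.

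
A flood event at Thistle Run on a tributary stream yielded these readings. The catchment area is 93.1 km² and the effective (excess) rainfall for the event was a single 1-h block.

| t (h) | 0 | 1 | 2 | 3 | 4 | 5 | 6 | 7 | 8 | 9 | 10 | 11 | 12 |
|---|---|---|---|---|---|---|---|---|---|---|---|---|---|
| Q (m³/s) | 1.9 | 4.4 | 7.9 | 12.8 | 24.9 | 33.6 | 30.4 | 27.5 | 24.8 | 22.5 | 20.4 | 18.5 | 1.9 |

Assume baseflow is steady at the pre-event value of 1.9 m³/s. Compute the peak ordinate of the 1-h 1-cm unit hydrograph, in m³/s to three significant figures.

U_p ≈ 39.6 m³/s

Direct runoff: 0.0, 2.5, 6.0, 10.9, 23.0, 31.7, 28.5, 25.6, 22.9, 20.6, 18.5, 16.6, 0.0 m³/s; ΣQ_DR = 206.8 m³/s, peak = 31.7 m³/s.
Runoff depth d = ΣQ_DR·Δt / A = 206.8 × 3600 / (93.1 km²) = 7.997 mm.
The 1-cm UH is the DRH scaled by (10 mm)/d, so U_p = 31.7 × 10/7.997 = 39.6 m³/s.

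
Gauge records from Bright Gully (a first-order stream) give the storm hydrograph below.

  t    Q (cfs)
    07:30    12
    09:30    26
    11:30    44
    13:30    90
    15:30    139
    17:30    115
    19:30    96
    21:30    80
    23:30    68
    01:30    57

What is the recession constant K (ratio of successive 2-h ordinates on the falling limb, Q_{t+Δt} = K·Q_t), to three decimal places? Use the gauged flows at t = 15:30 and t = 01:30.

K ≈ 0.837

Using the recession-limb readings at t = 15:30 and t = 01:30: Q falls from 139 to 57 cfs over 5 intervals.
K = (Q₂/Q₁)^(1/5) = (57/139)^(1/5) = 0.837.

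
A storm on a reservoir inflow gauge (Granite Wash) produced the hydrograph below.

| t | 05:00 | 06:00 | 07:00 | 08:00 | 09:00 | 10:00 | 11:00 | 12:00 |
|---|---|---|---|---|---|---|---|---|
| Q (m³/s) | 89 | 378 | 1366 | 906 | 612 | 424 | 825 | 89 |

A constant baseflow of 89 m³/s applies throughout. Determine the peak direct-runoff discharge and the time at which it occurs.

Subtracting baseflow gives direct-runoff ordinates: 0.0, 289.0, 1277.0, 817.0, 523.0, 335.0, 736.0, 0.0 m³/s.
The maximum is 1277.0 m³/s, occurring at the reading for t = 07:00.

Q_p = 1277.0 m³/s at t = 07:00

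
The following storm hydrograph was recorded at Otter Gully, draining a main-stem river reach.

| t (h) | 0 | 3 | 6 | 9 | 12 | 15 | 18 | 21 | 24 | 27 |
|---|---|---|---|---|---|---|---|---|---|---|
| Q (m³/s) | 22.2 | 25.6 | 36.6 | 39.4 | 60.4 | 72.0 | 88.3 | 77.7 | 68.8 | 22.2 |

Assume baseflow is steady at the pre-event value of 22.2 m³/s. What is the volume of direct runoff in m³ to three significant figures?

Direct-runoff ordinates (Q − Q_b): 0.0, 3.4, 14.4, 17.2, 38.2, 49.8, 66.1, 55.5, 46.6, 0.0 m³/s.
ΣQ_DR = 291.2 m³/s.
With Δt = 3 h = 10800 s, V = ΣQ_DR · Δt = 291.2 × 10800 = 3.14 × 10^6 m³.

V ≈ 3.14 × 10^6 m³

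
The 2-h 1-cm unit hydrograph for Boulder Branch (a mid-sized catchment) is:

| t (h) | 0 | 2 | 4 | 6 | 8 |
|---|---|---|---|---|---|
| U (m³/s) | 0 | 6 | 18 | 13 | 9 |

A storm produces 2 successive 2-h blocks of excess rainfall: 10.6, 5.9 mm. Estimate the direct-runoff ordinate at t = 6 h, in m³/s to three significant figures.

By discrete convolution, Q_j = Σ (P_i / 10 mm) · U_{j−i}.
At t = 6 h (j=3): Q = (10.6/10)·13 + (5.9/10)·18 = 24.4 m³/s.

Q ≈ 24.4 m³/s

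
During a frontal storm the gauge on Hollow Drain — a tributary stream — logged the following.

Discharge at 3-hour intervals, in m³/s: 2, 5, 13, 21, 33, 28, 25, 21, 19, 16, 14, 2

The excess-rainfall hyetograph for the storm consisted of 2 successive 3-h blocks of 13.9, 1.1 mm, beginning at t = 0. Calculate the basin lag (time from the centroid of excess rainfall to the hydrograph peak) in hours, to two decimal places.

t_L ≈ 10.28 h

Centroid of excess rainfall: t_c = Σ P_i·t̄_i / ΣP_i = 1.7200 h (block centres at 1.5, 4.5 h).
Hydrograph peak occurs at t = 12 h, so basin lag t_L = 12 − 1.7200 = 10.28 h.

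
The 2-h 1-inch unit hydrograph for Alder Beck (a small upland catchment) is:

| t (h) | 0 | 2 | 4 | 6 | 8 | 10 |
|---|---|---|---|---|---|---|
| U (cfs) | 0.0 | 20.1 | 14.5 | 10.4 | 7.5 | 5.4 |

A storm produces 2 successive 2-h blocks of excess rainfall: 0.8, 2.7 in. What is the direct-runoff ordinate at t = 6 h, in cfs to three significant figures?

By discrete convolution, Q_j = Σ (P_i / 1 in) · U_{j−i}.
At t = 6 h (j=3): Q = (0.8/1)·10.4 + (2.7/1)·14.5 = 47.5 cfs.

Q ≈ 47.5 cfs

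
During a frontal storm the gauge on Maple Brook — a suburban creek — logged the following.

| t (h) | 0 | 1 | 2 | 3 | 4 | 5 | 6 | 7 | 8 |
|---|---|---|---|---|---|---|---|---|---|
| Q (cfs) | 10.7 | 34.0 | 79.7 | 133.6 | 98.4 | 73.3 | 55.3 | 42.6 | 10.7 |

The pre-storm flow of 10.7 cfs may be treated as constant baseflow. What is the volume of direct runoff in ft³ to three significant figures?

V ≈ 1.59 × 10^6 ft³

Direct-runoff ordinates (Q − Q_b): 0.0, 23.3, 69.0, 122.9, 87.7, 62.6, 44.6, 31.9, 0.0 cfs.
ΣQ_DR = 442.0 cfs.
With Δt = 1 h = 3600 s, V = ΣQ_DR · Δt = 442.0 × 3600 = 1.59 × 10^6 ft³.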